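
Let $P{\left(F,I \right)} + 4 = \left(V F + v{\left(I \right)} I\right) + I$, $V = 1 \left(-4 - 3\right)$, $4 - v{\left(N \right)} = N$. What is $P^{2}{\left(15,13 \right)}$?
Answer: $45369$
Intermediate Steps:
$v{\left(N \right)} = 4 - N$
$V = -7$ ($V = 1 \left(-7\right) = -7$)
$P{\left(F,I \right)} = -4 + I - 7 F + I \left(4 - I\right)$ ($P{\left(F,I \right)} = -4 - \left(- I + 7 F - \left(4 - I\right) I\right) = -4 - \left(- I + 7 F - I \left(4 - I\right)\right) = -4 + \left(I - 7 F + I \left(4 - I\right)\right) = -4 + I - 7 F + I \left(4 - I\right)$)
$P^{2}{\left(15,13 \right)} = \left(-4 + 13 - 105 - 13 \left(-4 + 13\right)\right)^{2} = \left(-4 + 13 - 105 - 13 \cdot 9\right)^{2} = \left(-4 + 13 - 105 - 117\right)^{2} = \left(-213\right)^{2} = 45369$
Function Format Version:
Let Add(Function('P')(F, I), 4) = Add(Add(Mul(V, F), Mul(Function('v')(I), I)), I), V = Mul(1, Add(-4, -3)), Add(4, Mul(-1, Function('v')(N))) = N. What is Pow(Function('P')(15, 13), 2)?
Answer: 45369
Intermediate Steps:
Function('v')(N) = Add(4, Mul(-1, N))
V = -7 (V = Mul(1, -7) = -7)
Function('P')(F, I) = Add(-4, I, Mul(-7, F), Mul(I, Add(4, Mul(-1, I)))) (Function('P')(F, I) = Add(-4, Add(Add(Mul(-7, F), Mul(Add(4, Mul(-1, I)), I)), I)) = Add(-4, Add(Add(Mul(-7, F), Mul(I, Add(4, Mul(-1, I)))), I)) = Add(-4, Add(I, Mul(-7, F), Mul(I, Add(4, Mul(-1, I))))) = Add(-4, I, Mul(-7, F), Mul(I, Add(4, Mul(-1, I)))))
Pow(Function('P')(15, 13), 2) = Pow(Add(-4, 13, Mul(-7, 15), Mul(-1, 13, Add(-4, 13))), 2) = Pow(Add(-4, 13, -105, Mul(-1, 13, 9)), 2) = Pow(Add(-4, 13, -105, -117), 2) = Pow(-213, 2) = 45369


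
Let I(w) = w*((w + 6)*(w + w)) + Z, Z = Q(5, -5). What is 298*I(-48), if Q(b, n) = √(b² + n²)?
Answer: -57673728 + 1490*√2 ≈ -5.7672e+7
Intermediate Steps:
Z = 5*√2 (Z = √(5² + (-5)²) = √(25 + 25) = √50 = 5*√2 ≈ 7.0711)
I(w) = 5*√2 + 2*w²*(6 + w) (I(w) = w*((w + 6)*(w + w)) + 5*√2 = w*((6 + w)*(2*w)) + 5*√2 = w*(2*w*(6 + w)) + 5*√2 = 2*w²*(6 + w) + 5*√2 = 5*√2 + 2*w²*(6 + w))
298*I(-48) = 298*(2*(-48)³ + 5*√2 + 12*(-48)²) = 298*(2*(-110592) + 5*√2 + 12*2304) = 298*(-221184 + 5*√2 + 27648) = 298*(-193536 + 5*√2) = -57673728 + 1490*√2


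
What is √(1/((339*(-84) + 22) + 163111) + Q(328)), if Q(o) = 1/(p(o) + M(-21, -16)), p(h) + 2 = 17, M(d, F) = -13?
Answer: √4578406/3026 ≈ 0.70711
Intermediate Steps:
p(h) = 15 (p(h) = -2 + 17 = 15)
Q(o) = ½ (Q(o) = 1/(15 - 13) = 1/2 = ½)
√(1/((339*(-84) + 22) + 163111) + Q(328)) = √(1/((339*(-84) + 22) + 163111) + ½) = √(1/((-28476 + 22) + 163111) + ½) = √(1/(-28454 + 163111) + ½) = √(1/134657 + ½) = √(134659/269314) = √4578406/3026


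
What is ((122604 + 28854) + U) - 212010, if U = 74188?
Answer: 13636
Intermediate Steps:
((122604 + 28854) + U) - 212010 = ((122604 + 28854) + 74188) - 212010 = (151458 + 74188) - 212010 = 225646 - 212010 = 13636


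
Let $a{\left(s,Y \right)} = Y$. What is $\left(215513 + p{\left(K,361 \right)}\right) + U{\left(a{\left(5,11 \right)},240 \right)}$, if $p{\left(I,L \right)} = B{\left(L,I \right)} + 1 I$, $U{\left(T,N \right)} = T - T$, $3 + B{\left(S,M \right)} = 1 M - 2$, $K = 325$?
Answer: $216158$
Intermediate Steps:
$B{\left(S,M \right)} = -5 + M$ ($B{\left(S,M \right)} = -3 + \left(1 M - 2\right) = -3 + \left(M - 2\right) = -3 + \left(-2 + M\right) = -5 + M$)
$U{\left(T,N \right)} = 0$
$p{\left(I,L \right)} = -5 + 2 I$ ($p{\left(I,L \right)} = \left(-5 + I\right) + 1 I = \left(-5 + I\right) + I = -5 + 2 I$)
$\left(215513 + p{\left(K,361 \right)}\right) + U{\left(a{\left(5,11 \right)},240 \right)} = \left(215513 + \left(-5 + 2 \cdot 325\right)\right) + 0 = \left(215513 + \left(-5 + 650\right)\right) + 0 = \left(215513 + 645\right) + 0 = 216158 + 0 = 216158$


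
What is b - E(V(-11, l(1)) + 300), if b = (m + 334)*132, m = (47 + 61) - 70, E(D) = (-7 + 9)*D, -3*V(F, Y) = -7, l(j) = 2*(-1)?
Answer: 145498/3 ≈ 48499.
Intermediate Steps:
l(j) = -2
V(F, Y) = 7/3 (V(F, Y) = -⅓*(-7) = 7/3)
E(D) = 2*D
m = 38 (m = 108 - 70 = 38)
b = 49104 (b = (38 + 334)*132 = 372*132 = 49104)
b - E(V(-11, l(1)) + 300) = 49104 - 2*(7/3 + 300) = 49104 - 2*907/3 = 49104 - 1*1814/3 = 49104 - 1814/3 = 145498/3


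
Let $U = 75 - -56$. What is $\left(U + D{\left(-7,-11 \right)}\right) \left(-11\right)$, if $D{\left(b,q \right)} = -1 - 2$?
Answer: $-1408$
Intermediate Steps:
$D{\left(b,q \right)} = -3$ ($D{\left(b,q \right)} = -1 - 2 = -3$)
$U = 131$ ($U = 75 + 56 = 131$)
$\left(U + D{\left(-7,-11 \right)}\right) \left(-11\right) = \left(131 - 3\right) \left(-11\right) = 128 \left(-11\right) = -1408$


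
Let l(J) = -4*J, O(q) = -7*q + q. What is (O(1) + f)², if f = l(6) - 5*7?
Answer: 4225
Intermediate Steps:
O(q) = -6*q
f = -59 (f = -4*6 - 5*7 = -24 - 35 = -59)
(O(1) + f)² = (-6*1 - 59)² = (-6 - 59)² = (-65)² = 4225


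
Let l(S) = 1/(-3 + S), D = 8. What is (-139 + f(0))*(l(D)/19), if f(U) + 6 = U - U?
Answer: -29/19 ≈ -1.5263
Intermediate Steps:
f(U) = -6 (f(U) = -6 + (U - U) = -6 + 0 = -6)
(-139 + f(0))*(l(D)/19) = (-139 - 6)*(1/((-3 + 8)*19)) = -145/(5*19) = -29/19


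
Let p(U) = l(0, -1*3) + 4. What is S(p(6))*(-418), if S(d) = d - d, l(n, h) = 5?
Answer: 0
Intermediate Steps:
p(U) = 9 (p(U) = 5 + 4 = 9)
S(d) = 0
S(p(6))*(-418) = 0*(-418) = 0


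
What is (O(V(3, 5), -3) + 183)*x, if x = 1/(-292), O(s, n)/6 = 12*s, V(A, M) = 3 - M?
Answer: -39/292 ≈ -0.13356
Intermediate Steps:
O(s, n) = 72*s (O(s, n) = 6*(12*s) = 72*s)
x = -1/292 ≈ -0.0034247
(O(V(3, 5), -3) + 183)*x = (72*(3 - 1*5) + 183)*(-1/292) = (72*(3 - 5) + 183)*(-1/292) = (72*(-2) + 183)*(-1/292) = (-144 + 183)*(-1/292) = 39*(-1/292) = -39/292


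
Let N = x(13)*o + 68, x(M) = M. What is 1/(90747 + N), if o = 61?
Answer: 1/91608 ≈ 1.0916e-5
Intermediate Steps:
N = 861 (N = 13*61 + 68 = 793 + 68 = 861)
1/(90747 + N) = 1/(90747 + 861) = 1/91608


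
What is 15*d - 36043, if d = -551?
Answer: -44308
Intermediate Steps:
15*d - 36043 = 15*(-551) - 36043 = -8265 - 36043 = -44308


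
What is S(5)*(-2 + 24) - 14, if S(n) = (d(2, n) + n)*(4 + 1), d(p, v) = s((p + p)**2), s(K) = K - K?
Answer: 536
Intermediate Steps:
s(K) = 0
d(p, v) = 0
S(n) = 5*n (S(n) = (0 + n)*(4 + 1) = n*5 = 5*n)
S(5)*(-2 + 24) - 14 = (5*5)*(-2 + 24) - 14 = 25*22 - 14 = 550 - 14 = 536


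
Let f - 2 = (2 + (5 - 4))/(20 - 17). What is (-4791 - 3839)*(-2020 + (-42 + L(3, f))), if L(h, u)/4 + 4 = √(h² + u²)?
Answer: 17933140 - 103560*√2 ≈ 1.7787e+7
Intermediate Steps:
f = 3 (f = 2 + (2 + (5 - 4))/(20 - 17) = 2 + (2 + 1)/3 = 2 + 3*(⅓) = 2 + 1 = 3)
L(h, u) = -16 + 4*√(h² + u²)
(-4791 - 3839)*(-2020 + (-42 + L(3, f))) = (-4791 - 3839)*(-2020 + (-42 + (-16 + 4*√(3² + 3²)))) = -8630*(-2020 + (-42 + (-16 + 4*√(9 + 9)))) = -8630*(-2020 + (-42 + (-16 + 4*√18))) = -8630*(-2020 + (-42 + (-16 + 4*(3*√2)))) = -8630*(-2020 + (-42 + (-16 + 12*√2))) = -8630*(-2020 + (-58 + 12*√2)) = -8630*(-2078 + 12*√2) = 17933140 - 103560*√2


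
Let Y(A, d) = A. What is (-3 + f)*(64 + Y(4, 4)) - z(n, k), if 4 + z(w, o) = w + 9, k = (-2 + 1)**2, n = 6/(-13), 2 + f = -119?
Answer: -109675/13 ≈ -8436.5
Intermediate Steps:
f = -121 (f = -2 - 119 = -121)
n = -6/13 (n = 6*(-1/13) = -6/13 ≈ -0.46154)
k = 1 (k = (-1)**2 = 1)
z(w, o) = 5 + w (z(w, o) = -4 + (w + 9) = -4 + (9 + w) = 5 + w)
(-3 + f)*(64 + Y(4, 4)) - z(n, k) = (-3 - 121)*(64 + 4) - (5 - 6/13) = -124*68 - 1*59/13 = -8432 - 59/13 = -109675/13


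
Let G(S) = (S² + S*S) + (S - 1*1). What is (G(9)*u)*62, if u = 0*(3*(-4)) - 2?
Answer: -21080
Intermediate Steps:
u = -2 (u = 0*(-12) - 2 = 0 - 2 = -2)
G(S) = -1 + S + 2*S² (G(S) = (S² + S²) + (S - 1) = 2*S² + (-1 + S) = -1 + S + 2*S²)
(G(9)*u)*62 = ((-1 + 9 + 2*9²)*(-2))*62 = ((-1 + 9 + 2*81)*(-2))*62 = ((-1 + 9 + 162)*(-2))*62 = (170*(-2))*62 = -340*62 = -21080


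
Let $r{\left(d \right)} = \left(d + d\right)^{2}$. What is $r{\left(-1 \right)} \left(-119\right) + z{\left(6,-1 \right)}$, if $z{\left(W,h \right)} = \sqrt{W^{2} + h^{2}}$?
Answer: $-476 + \sqrt{37} \approx -469.92$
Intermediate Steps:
$r{\left(d \right)} = 4 d^{2}$ ($r{\left(d \right)} = \left(2 d\right)^{2} = 4 d^{2}$)
$r{\left(-1 \right)} \left(-119\right) + z{\left(6,-1 \right)} = 4 \left(-1\right)^{2} \left(-119\right) + \sqrt{6^{2} + \left(-1\right)^{2}} = 4 \cdot 1 \left(-119\right) + \sqrt{36 + 1} = 4 \left(-119\right) + \sqrt{37} = -476 + \sqrt{37}$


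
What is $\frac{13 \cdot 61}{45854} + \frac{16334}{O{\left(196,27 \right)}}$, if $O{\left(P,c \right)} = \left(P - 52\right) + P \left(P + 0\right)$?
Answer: $\frac{194889329}{442032560} \approx 0.44089$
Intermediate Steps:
$O{\left(P,c \right)} = -52 + P + P^{2}$ ($O{\left(P,c \right)} = \left(-52 + P\right) + P P = \left(-52 + P\right) + P^{2} = -52 + P + P^{2}$)
$\frac{13 \cdot 61}{45854} + \frac{16334}{O{\left(196,27 \right)}} = \frac{13 \cdot 61}{45854} + \frac{16334}{-52 + 196 + 196^{2}} = 793 \cdot \frac{1}{45854} + \frac{16334}{-52 + 196 + 38416} = \frac{793}{45854} + \frac{16334}{38560} = \frac{793}{45854} + 16334 \cdot \frac{1}{38560} = \frac{793}{45854} + \frac{8167}{19280} = \frac{194889329}{442032560}$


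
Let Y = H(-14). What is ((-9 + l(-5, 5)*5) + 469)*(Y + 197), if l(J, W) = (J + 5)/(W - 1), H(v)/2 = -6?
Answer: 85100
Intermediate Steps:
H(v) = -12 (H(v) = 2*(-6) = -12)
l(J, W) = (5 + J)/(-1 + W)
Y = -12
((-9 + l(-5, 5)*5) + 469)*(Y + 197) = ((-9 + ((5 - 5)/(-1 + 5))*5) + 469)*(-12 + 197) = ((-9 + (0/4)*5) + 469)*185 = ((-9 + ((¼)*0)*5) + 469)*185 = ((-9 + 0*5) + 469)*185 = ((-9 + 0) + 469)*185 = (-9 + 469)*185 = 460*185 = 85100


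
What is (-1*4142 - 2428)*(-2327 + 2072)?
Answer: 1675350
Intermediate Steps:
(-1*4142 - 2428)*(-2327 + 2072) = (-4142 - 2428)*(-255) = -6570*(-255) = 1675350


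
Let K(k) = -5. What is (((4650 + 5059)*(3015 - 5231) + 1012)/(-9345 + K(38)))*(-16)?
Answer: -172113056/4675 ≈ -36816.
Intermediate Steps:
(((4650 + 5059)*(3015 - 5231) + 1012)/(-9345 + K(38)))*(-16) = (((4650 + 5059)*(3015 - 5231) + 1012)/(-9345 - 5))*(-16) = ((9709*(-2216) + 1012)/(-9350))*(-16) = ((-21515144 + 1012)*(-1/9350))*(-16) = -21514132*(-1/9350)*(-16) = (10757066/4675)*(-16) = -172113056/4675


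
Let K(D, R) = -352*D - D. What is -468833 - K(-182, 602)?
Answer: -533079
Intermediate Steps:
K(D, R) = -353*D
-468833 - K(-182, 602) = -468833 - (-353)*(-182) = -468833 - 1*64246 = -468833 - 64246 = -533079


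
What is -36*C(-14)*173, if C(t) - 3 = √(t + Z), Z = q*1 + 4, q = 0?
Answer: -18684 - 6228*I*√10 ≈ -18684.0 - 19695.0*I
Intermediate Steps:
Z = 4 (Z = 0*1 + 4 = 0 + 4 = 4)
C(t) = 3 + √(4 + t) (C(t) = 3 + √(t + 4) = 3 + √(4 + t))
-36*C(-14)*173 = -36*(3 + √(4 - 14))*173 = -36*(3 + √(-10))*173 = -36*(3 + I*√10)*173 = (-108 - 36*I*√10)*173 = -18684 - 6228*I*√10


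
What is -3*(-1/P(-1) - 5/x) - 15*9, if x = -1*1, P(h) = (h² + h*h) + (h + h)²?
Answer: -299/2 ≈ -149.50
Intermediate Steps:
P(h) = 6*h² (P(h) = (h² + h²) + (2*h)² = 2*h² + 4*h² = 6*h²)
x = -1
-3*(-1/P(-1) - 5/x) - 15*9 = -3*(-1/(6*(-1)²) - 5/(-1)) - 15*9 = -3*(-1/(6*1) - 5*(-1)) - 135 = -3*(-1/6 + 5) - 135 = -3*(-1*⅙ + 5) - 135 = -3*(-⅙ + 5) - 135 = -3*29/6 - 135 = -29/2 - 135 = -299/2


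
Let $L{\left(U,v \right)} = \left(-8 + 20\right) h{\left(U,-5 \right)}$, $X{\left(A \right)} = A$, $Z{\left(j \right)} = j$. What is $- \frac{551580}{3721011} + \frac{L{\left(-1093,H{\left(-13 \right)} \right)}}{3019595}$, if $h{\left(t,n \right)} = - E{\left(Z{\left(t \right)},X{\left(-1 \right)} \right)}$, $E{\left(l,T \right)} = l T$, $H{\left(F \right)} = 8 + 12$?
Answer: $- \frac{571450996792}{3745315403515} \approx -0.15258$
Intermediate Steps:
$H{\left(F \right)} = 20$
$E{\left(l,T \right)} = T l$
$h{\left(t,n \right)} = t$ ($h{\left(t,n \right)} = - \left(-1\right) t = t$)
$L{\left(U,v \right)} = 12 U$ ($L{\left(U,v \right)} = \left(-8 + 20\right) U = 12 U$)
$- \frac{551580}{3721011} + \frac{L{\left(-1093,H{\left(-13 \right)} \right)}}{3019595} = - \frac{551580}{3721011} + \frac{12 \left(-1093\right)}{3019595} = \left(-551580\right) \frac{1}{3721011} - \frac{13116}{3019595} = - \frac{183860}{1240337} - \frac{13116}{3019595} = - \frac{571450996792}{3745315403515}$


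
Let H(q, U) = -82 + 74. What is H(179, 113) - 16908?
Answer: -16916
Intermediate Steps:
H(q, U) = -8
H(179, 113) - 16908 = -8 - 16908 = -16916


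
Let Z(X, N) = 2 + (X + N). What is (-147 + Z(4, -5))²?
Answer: 21316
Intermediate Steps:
Z(X, N) = 2 + N + X (Z(X, N) = 2 + (N + X) = 2 + N + X)
(-147 + Z(4, -5))² = (-147 + (2 - 5 + 4))² = (-147 + 1)² = (-146)² = 21316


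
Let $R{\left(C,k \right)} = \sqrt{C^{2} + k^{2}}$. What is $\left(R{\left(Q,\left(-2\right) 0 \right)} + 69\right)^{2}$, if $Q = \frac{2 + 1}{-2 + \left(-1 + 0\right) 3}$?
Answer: $\frac{121104}{25} \approx 4844.2$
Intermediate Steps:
$Q = - \frac{3}{5}$ ($Q = \frac{3}{-2 - 3} = \frac{3}{-5} = 3 \left(- \frac{1}{5}\right) = - \frac{3}{5} \approx -0.6$)
$\left(R{\left(Q,\left(-2\right) 0 \right)} + 69\right)^{2} = \left(\sqrt{\left(- \frac{3}{5}\right)^{2} + \left(\left(-2\right) 0\right)^{2}} + 69\right)^{2} = \left(\sqrt{\frac{9}{25} + 0^{2}} + 69\right)^{2} = \left(\sqrt{\frac{9}{25} + 0} + 69\right)^{2} = \left(\sqrt{\frac{9}{25}} + 69\right)^{2} = \left(\frac{3}{5} + 69\right)^{2} = \left(\frac{348}{5}\right)^{2} = \frac{121104}{25}$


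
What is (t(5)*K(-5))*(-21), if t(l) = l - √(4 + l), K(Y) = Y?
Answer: 210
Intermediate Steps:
(t(5)*K(-5))*(-21) = ((5 - √(4 + 5))*(-5))*(-21) = ((5 - √9)*(-5))*(-21) = ((5 - 1*3)*(-5))*(-21) = ((5 - 3)*(-5))*(-21) = (2*(-5))*(-21) = -10*(-21) = 210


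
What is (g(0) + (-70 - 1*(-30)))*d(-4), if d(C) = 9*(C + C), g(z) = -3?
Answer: 3096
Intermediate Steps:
d(C) = 18*C (d(C) = 9*(2*C) = 18*C)
(g(0) + (-70 - 1*(-30)))*d(-4) = (-3 + (-70 - 1*(-30)))*(18*(-4)) = (-3 + (-70 + 30))*(-72) = (-3 - 40)*(-72) = -43*(-72) = 3096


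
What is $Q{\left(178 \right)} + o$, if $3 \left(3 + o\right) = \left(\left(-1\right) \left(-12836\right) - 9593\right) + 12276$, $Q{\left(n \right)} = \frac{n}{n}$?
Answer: $5171$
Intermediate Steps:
$Q{\left(n \right)} = 1$
$o = 5170$ ($o = -3 + \frac{\left(\left(-1\right) \left(-12836\right) - 9593\right) + 12276}{3} = -3 + \frac{\left(12836 - 9593\right) + 12276}{3} = -3 + \frac{3243 + 12276}{3} = -3 + \frac{1}{3} \cdot 15519 = -3 + 5173 = 5170$)
$Q{\left(178 \right)} + o = 1 + 5170 = 5171$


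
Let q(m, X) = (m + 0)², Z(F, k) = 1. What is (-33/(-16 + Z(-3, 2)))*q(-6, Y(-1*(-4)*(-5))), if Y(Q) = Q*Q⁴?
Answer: 396/5 ≈ 79.200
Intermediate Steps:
Y(Q) = Q⁵
q(m, X) = m²
(-33/(-16 + Z(-3, 2)))*q(-6, Y(-1*(-4)*(-5))) = -33/(-16 + 1)*(-6)² = -33/(-15)*36 = -33*(-1/15)*36 = (11/5)*36 = 396/5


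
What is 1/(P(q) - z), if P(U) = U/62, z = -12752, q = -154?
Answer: 31/395235 ≈ 7.8434e-5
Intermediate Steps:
P(U) = U/62 (P(U) = U*(1/62) = U/62)
1/(P(q) - z) = 1/((1/62)*(-154) - 1*(-12752)) = 1/(-77/31 + 12752) = 1/(395235/31) = 31/395235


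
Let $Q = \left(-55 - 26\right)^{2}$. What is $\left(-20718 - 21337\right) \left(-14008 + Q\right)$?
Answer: $313183585$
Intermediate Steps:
$Q = 6561$ ($Q = \left(-81\right)^{2} = 6561$)
$\left(-20718 - 21337\right) \left(-14008 + Q\right) = \left(-20718 - 21337\right) \left(-14008 + 6561\right) = \left(-42055\right) \left(-7447\right) = 313183585$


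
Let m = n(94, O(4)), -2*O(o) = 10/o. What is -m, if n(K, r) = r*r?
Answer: -25/16 ≈ -1.5625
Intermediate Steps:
O(o) = -5/o
n(K, r) = r²
m = 25/16 (m = (-5/4)² = 25/16 ≈ 1.5625)
-m = -1*25/16 = -25/16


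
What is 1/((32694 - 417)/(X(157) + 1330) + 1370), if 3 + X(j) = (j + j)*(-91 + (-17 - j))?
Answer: 81883/112147433 ≈ 0.00073014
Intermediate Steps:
X(j) = -3 + 2*j*(-108 - j) (X(j) = -3 + (j + j)*(-91 + (-17 - j)) = -3 + (2*j)*(-108 - j) = -3 + 2*j*(-108 - j))
1/((32694 - 417)/(X(157) + 1330) + 1370) = 1/((32694 - 417)/((-3 - 216*157 - 2*157²) + 1330) + 1370) = 1/(32277/((-3 - 33912 - 2*24649) + 1330) + 1370) = 1/(32277/((-3 - 33912 - 49298) + 1330) + 1370) = 1/(32277/(-83213 + 1330) + 1370) = 1/(32277/(-81883) + 1370) = 1/(32277*(-1/81883) + 1370) = 1/(-32277/81883 + 1370) = 1/(112147433/81883) = 81883/112147433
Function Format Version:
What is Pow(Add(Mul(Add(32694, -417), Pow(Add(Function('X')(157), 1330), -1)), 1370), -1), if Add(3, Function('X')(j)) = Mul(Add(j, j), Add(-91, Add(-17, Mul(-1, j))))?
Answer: Rational(81883, 112147433) ≈ 0.00073014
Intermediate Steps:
Function('X')(j) = Add(-3, Mul(2, j, Add(-108, Mul(-1, j)))) (Function('X')(j) = Add(-3, Mul(Add(j, j), Add(-91, Add(-17, Mul(-1, j))))) = Add(-3, Mul(Mul(2, j), Add(-108, Mul(-1, j)))) = Add(-3, Mul(2, j, Add(-108, Mul(-1, j)))))
Pow(Add(Mul(Add(32694, -417), Pow(Add(Function('X')(157), 1330), -1)), 1370), -1) = Pow(Add(Mul(Add(32694, -417), Pow(Add(Add(-3, Mul(-216, 157), Mul(-2, Pow(157, 2))), 1330), -1)), 1370), -1) = Pow(Add(Mul(32277, Pow(Add(Add(-3, -33912, Mul(-2, 24649)), 1330), -1)), 1370), -1) = Pow(Add(Mul(32277, Pow(Add(Add(-3, -33912, -49298), 1330), -1)), 1370), -1) = Pow(Add(Mul(32277, Pow(Add(-83213, 1330), -1)), 1370), -1) = Pow(Add(Mul(32277, Pow(-81883, -1)), 1370), -1) = Pow(Add(Mul(32277, Rational(-1, 81883)), 1370), -1) = Pow(Add(Rational(-32277, 81883), 1370), -1) = Pow(Rational(112147433, 81883), -1) = Rational(81883, 112147433)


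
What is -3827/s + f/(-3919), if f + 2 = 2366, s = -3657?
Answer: 6352865/14331783 ≈ 0.44327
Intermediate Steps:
f = 2364 (f = -2 + 2366 = 2364)
-3827/s + f/(-3919) = -3827/(-3657) + 2364/(-3919) = -3827*(-1/3657) + 2364*(-1/3919) = 3827/3657 - 2364/3919 = 6352865/14331783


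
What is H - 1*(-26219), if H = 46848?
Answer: 73067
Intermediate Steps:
H - 1*(-26219) = 46848 - 1*(-26219) = 46848 + 26219 = 73067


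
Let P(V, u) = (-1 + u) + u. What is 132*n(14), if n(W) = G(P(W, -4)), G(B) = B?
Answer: -1188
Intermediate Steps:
P(V, u) = -1 + 2*u
n(W) = -9 (n(W) = -1 + 2*(-4) = -1 - 8 = -9)
132*n(14) = 132*(-9) = -1188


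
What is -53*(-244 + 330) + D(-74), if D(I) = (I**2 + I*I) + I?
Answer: 6320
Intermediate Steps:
D(I) = I + 2*I**2 (D(I) = (I**2 + I**2) + I = 2*I**2 + I = I + 2*I**2)
-53*(-244 + 330) + D(-74) = -53*(-244 + 330) - 74*(1 + 2*(-74)) = -53*86 - 74*(1 - 148) = -4558 - 74*(-147) = -4558 + 10878 = 6320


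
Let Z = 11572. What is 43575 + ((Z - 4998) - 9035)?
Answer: 41114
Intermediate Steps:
43575 + ((Z - 4998) - 9035) = 43575 + ((11572 - 4998) - 9035) = 43575 + (6574 - 9035) = 43575 - 2461 = 41114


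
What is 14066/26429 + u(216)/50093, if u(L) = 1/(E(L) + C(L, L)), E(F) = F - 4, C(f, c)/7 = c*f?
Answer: 17712981381337/33281415105476 ≈ 0.53222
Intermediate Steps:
C(f, c) = 7*c*f (C(f, c) = 7*(c*f) = 7*c*f)
E(F) = -4 + F
u(L) = 1/(-4 + L + 7*L²) (u(L) = 1/((-4 + L) + 7*L*L) = 1/((-4 + L) + 7*L²) = 1/(-4 + L + 7*L²))
14066/26429 + u(216)/50093 = 14066/26429 + 1/((-4 + 216 + 7*216²)*50093) = 14066*(1/26429) + (1/50093)/(-4 + 216 + 7*46656) = 1082/2033 + (1/50093)/(-4 + 216 + 326592) = 1082/2033 + (1/50093)/326804 = 1082/2033 + (1/326804)*(1/50093) = 1082/2033 + 1/16370592772 = 17712981381337/33281415105476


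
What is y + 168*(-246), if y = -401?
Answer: -41729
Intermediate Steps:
y + 168*(-246) = -401 + 168*(-246) = -401 - 41328 = -41729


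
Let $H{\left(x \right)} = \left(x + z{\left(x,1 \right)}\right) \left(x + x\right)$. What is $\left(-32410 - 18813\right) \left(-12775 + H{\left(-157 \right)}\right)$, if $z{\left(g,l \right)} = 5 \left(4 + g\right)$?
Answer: $-14175094459$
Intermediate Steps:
$z{\left(g,l \right)} = 20 + 5 g$
$H{\left(x \right)} = 2 x \left(20 + 6 x\right)$ ($H{\left(x \right)} = \left(x + \left(20 + 5 x\right)\right) \left(x + x\right) = \left(20 + 6 x\right) 2 x = 2 x \left(20 + 6 x\right)$)
$\left(-32410 - 18813\right) \left(-12775 + H{\left(-157 \right)}\right) = \left(-32410 - 18813\right) \left(-12775 + 4 \left(-157\right) \left(10 + 3 \left(-157\right)\right)\right) = - 51223 \left(-12775 + 4 \left(-157\right) \left(10 - 471\right)\right) = - 51223 \left(-12775 + 4 \left(-157\right) \left(-461\right)\right) = - 51223 \left(-12775 + 289508\right) = \left(-51223\right) 276733 = -14175094459$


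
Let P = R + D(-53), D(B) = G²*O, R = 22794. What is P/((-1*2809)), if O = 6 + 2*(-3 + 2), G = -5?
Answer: -22894/2809 ≈ -8.1502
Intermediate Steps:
O = 4 (O = 6 + 2*(-1) = 6 - 2 = 4)
D(B) = 100 (D(B) = (-5)²*4 = 25*4 = 100)
P = 22894 (P = 22794 + 100 = 22894)
P/((-1*2809)) = 22894/((-1*2809)) = 22894/(-2809) = 22894*(-1/2809) = -22894/2809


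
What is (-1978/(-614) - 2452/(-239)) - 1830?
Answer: -133283455/73373 ≈ -1816.5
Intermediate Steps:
(-1978/(-614) - 2452/(-239)) - 1830 = (-1978*(-1/614) - 2452*(-1/239)) - 1830 = (989/307 + 2452/239) - 1830 = 989135/73373 - 1830 = -133283455/73373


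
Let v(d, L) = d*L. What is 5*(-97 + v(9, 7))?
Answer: -170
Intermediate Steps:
v(d, L) = L*d
5*(-97 + v(9, 7)) = 5*(-97 + 7*9) = 5*(-97 + 63) = 5*(-34) = -170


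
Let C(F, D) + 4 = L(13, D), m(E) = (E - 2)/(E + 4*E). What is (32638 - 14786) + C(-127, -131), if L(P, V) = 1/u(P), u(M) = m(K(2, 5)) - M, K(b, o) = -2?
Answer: 1124419/63 ≈ 17848.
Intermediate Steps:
m(E) = (-2 + E)/(5*E) (m(E) = (-2 + E)/((5*E)) = (-2 + E)*(1/(5*E)) = (-2 + E)/(5*E))
u(M) = ⅖ - M (u(M) = (⅕)*(-2 - 2)/(-2) - M = (⅕)*(-½)*(-4) - M = ⅖ - M)
L(P, V) = 1/(⅖ - P)
C(F, D) = -257/63 (C(F, D) = -4 - 5/(-2 + 5*13) = -4 - 5/(-2 + 65) = -4 - 5/63 = -257/63)
(32638 - 14786) + C(-127, -131) = (32638 - 14786) - 257/63 = 17852 - 257/63 = 1124419/63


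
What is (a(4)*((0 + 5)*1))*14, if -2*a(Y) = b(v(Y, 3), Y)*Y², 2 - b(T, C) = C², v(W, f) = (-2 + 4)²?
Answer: 7840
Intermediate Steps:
v(W, f) = 4 (v(W, f) = 2² = 4)
b(T, C) = 2 - C²
a(Y) = -Y²*(2 - Y²)/2 (a(Y) = -(2 - Y²)*Y²/2 = -Y²*(2 - Y²)/2)
(a(4)*((0 + 5)*1))*14 = (((½)*4⁴ - 1*4²)*((0 + 5)*1))*14 = (((½)*256 - 1*16)*(5*1))*14 = ((128 - 16)*5)*14 = (112*5)*14 = 560*14 = 7840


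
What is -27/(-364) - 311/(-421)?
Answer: 124571/153244 ≈ 0.81289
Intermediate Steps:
-27/(-364) - 311/(-421) = -27*(-1/364) - 311*(-1/421) = 27/364 + 311/421 = 124571/153244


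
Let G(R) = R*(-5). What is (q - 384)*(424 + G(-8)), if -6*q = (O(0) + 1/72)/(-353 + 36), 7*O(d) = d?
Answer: -1525008355/8559 ≈ -1.7818e+5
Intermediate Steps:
O(d) = d/7
G(R) = -5*R
q = 1/136944 (q = -((⅐)*0 + 1/72)/(6*(-353 + 36)) = -(0 + 1/72)/(6*(-317)) = -(-1)/(432*317) = -⅙*(-1/22824) = 1/136944 ≈ 7.3023e-6)
(q - 384)*(424 + G(-8)) = (1/136944 - 384)*(424 - 5*(-8)) = -52586495*(424 + 40)/136944 = -52586495/136944*464 = -1525008355/8559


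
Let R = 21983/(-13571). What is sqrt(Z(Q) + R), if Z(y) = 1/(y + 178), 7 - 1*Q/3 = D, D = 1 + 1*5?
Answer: 2*I*sqrt(2435074087638)/2456351 ≈ 1.2706*I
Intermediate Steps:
D = 6 (D = 1 + 5 = 6)
Q = 3 (Q = 21 - 3*6 = 21 - 18 = 3)
Z(y) = 1/(178 + y)
R = -21983/13571 (R = 21983*(-1/13571) = -21983/13571 ≈ -1.6199)
sqrt(Z(Q) + R) = sqrt(1/(178 + 3) - 21983/13571) = sqrt(1/181 - 21983/13571) = sqrt(-3965352/2456351) = 2*I*sqrt(2435074087638)/2456351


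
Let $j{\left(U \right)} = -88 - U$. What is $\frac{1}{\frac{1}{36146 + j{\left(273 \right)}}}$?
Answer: $35785$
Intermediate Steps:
$\frac{1}{\frac{1}{36146 + j{\left(273 \right)}}} = \frac{1}{\frac{1}{36146 - 361}} = \frac{1}{\frac{1}{35785}} = 35785$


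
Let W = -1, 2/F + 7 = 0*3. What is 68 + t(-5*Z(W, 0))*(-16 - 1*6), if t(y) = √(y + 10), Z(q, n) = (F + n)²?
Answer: 68 - 22*√470/7 ≈ -0.13552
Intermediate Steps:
F = -2/7 (F = 2/(-7 + 0*3) = 2/(-7 + 0) = 2/(-7) = 2*(-⅐) = -2/7 ≈ -0.28571)
Z(q, n) = (-2/7 + n)²
t(y) = √(10 + y)
68 + t(-5*Z(W, 0))*(-16 - 1*6) = 68 + √(10 - 5*(-2 + 7*0)²/49)*(-16 - 1*6) = 68 + √(10 - 5*(-2 + 0)²/49)*(-16 - 6) = 68 + √(10 - 5*(-2)²/49)*(-22) = 68 + √(10 - 5*4/49)*(-22) = 68 + √(10 - 20/49)*(-22) = 68 + √(470/49)*(-22) = 68 + (√470/7)*(-22) = 68 - 22*√470/7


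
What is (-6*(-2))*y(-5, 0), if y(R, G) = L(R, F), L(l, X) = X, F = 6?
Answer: 72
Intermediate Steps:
y(R, G) = 6
(-6*(-2))*y(-5, 0) = -6*(-2)*6 = 12*6 = 72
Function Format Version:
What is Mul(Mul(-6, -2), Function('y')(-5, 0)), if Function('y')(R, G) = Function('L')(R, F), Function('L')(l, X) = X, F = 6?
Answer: 72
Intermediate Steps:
Function('y')(R, G) = 6
Mul(Mul(-6, -2), Function('y')(-5, 0)) = Mul(Mul(-6, -2), 6) = Mul(12, 6) = 72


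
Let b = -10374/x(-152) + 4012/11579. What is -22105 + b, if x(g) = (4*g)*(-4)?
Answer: -16383947179/741056 ≈ -22109.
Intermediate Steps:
x(g) = -16*g
b = -2904299/741056 (b = -10374/((-16*(-152))) + 4012/11579 = -10374/2432 + 4012*(1/11579) = -10374*1/2432 + 4012/11579 = -273/64 + 4012/11579 = -2904299/741056 ≈ -3.9191)
-22105 + b = -22105 - 2904299/741056 = -16383947179/741056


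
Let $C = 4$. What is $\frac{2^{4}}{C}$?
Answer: $4$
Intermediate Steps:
$\frac{2^{4}}{C} = \frac{2^{4}}{4} = 16 \cdot \frac{1}{4} = 4$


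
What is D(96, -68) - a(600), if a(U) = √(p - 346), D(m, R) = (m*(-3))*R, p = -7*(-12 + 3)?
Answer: 19584 - I*√283 ≈ 19584.0 - 16.823*I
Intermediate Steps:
p = 63 (p = -7*(-9) = 63)
D(m, R) = -3*R*m (D(m, R) = (-3*m)*R = -3*R*m)
a(U) = I*√283 (a(U) = √(63 - 346) = √(-283) = I*√283)
D(96, -68) - a(600) = -3*(-68)*96 - I*√283 = 19584 - I*√283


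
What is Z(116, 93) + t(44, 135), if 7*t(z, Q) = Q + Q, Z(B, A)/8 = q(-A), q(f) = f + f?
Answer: -10146/7 ≈ -1449.4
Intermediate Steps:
q(f) = 2*f
Z(B, A) = -16*A (Z(B, A) = 8*(2*(-A)) = 8*(-2*A) = -16*A)
t(z, Q) = 2*Q/7 (t(z, Q) = (Q + Q)/7 = (2*Q)/7 = 2*Q/7)
Z(116, 93) + t(44, 135) = -16*93 + (2/7)*135 = -1488 + 270/7 = -10146/7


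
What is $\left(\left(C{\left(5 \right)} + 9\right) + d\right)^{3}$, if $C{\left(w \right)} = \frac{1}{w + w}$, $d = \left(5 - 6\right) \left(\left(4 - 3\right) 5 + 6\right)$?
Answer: $- \frac{6859}{1000} \approx -6.859$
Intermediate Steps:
$d = -11$ ($d = - (1 \cdot 5 + 6) = - (5 + 6) = \left(-1\right) 11 = -11$)
$C{\left(w \right)} = \frac{1}{2 w}$
$\left(\left(C{\left(5 \right)} + 9\right) + d\right)^{3} = \left(\left(\frac{1}{2 \cdot 5} + 9\right) - 11\right)^{3} = \left(\left(\frac{1}{2} \cdot \frac{1}{5} + 9\right) - 11\right)^{3} = \left(\left(\frac{1}{10} + 9\right) - 11\right)^{3} = \left(\frac{91}{10} - 11\right)^{3} = \left(- \frac{19}{10}\right)^{3} = - \frac{6859}{1000}$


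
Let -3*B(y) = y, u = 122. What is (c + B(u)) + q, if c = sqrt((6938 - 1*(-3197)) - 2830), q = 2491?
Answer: 7351/3 + sqrt(7305) ≈ 2535.8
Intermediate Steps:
B(y) = -y/3
c = sqrt(7305) (c = sqrt((6938 + 3197) - 2830) = sqrt(10135 - 2830) = sqrt(7305) ≈ 85.469)
(c + B(u)) + q = (sqrt(7305) - 1/3*122) + 2491 = (sqrt(7305) - 122/3) + 2491 = (-122/3 + sqrt(7305)) + 2491 = 7351/3 + sqrt(7305)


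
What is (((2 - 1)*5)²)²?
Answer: 625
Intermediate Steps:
(((2 - 1)*5)²)² = ((1*5)²)² = (5²)² = 25² = 625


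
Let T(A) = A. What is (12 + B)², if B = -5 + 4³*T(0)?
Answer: 49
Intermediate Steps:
B = -5 (B = -5 + 4³*0 = -5 + 64*0 = -5 + 0 = -5)
(12 + B)² = (12 - 5)² = 7² = 49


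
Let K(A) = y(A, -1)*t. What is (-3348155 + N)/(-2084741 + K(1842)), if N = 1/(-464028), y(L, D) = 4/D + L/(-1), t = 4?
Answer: 1553637668341/970804579500 ≈ 1.6004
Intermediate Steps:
y(L, D) = -L + 4/D (y(L, D) = 4/D + L*(-1) = 4/D - L = -L + 4/D)
K(A) = -16 - 4*A (K(A) = (-A + 4/(-1))*4 = (-A + 4*(-1))*4 = (-A - 4)*4 = (-4 - A)*4 = -16 - 4*A)
N = -1/464028 ≈ -2.1550e-6
(-3348155 + N)/(-2084741 + K(1842)) = (-3348155 - 1/464028)/(-2084741 + (-16 - 4*1842)) = -1553637668341/(464028*(-2084741 + (-16 - 7368))) = -1553637668341/(464028*(-2084741 - 7384)) = -1553637668341/464028/(-2092125) = -1553637668341/464028*(-1/2092125) = 1553637668341/970804579500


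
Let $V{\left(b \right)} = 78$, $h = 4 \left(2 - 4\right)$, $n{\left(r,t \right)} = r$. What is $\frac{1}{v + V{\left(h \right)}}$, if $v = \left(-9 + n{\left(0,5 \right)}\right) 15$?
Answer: $- \frac{1}{57} \approx -0.017544$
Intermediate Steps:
$h = -8$ ($h = 4 \left(-2\right) = -8$)
$v = -135$ ($v = \left(-9 + 0\right) 15 = \left(-9\right) 15 = -135$)
$\frac{1}{v + V{\left(h \right)}} = \frac{1}{-135 + 78} = \frac{1}{-57} = - \frac{1}{57}$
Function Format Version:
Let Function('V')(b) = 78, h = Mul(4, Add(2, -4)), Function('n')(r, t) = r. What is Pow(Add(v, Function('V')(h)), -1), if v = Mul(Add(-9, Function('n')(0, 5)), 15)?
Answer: Rational(-1, 57) ≈ -0.017544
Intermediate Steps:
h = -8 (h = Mul(4, -2) = -8)
v = -135 (v = Mul(Add(-9, 0), 15) = Mul(-9, 15) = -135)
Pow(Add(v, Function('V')(h)), -1) = Pow(Add(-135, 78), -1) = Pow(-57, -1) = Rational(-1, 57)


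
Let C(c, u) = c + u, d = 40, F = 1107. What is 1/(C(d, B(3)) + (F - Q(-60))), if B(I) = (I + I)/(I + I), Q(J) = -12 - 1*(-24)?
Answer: 1/1136 ≈ 0.00088028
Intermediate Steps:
Q(J) = 12 (Q(J) = -12 + 24 = 12)
B(I) = 1 (B(I) = (2*I)/((2*I)) = (2*I)*(1/(2*I)) = 1)
1/(C(d, B(3)) + (F - Q(-60))) = 1/((40 + 1) + (1107 - 1*12)) = 1/(41 + (1107 - 12)) = 1/(41 + 1095) = 1/1136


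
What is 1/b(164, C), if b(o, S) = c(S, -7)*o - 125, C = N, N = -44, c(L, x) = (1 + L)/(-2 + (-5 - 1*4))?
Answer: 11/5677 ≈ 0.0019376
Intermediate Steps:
c(L, x) = -1/11 - L/11 (c(L, x) = (1 + L)/(-2 + (-5 - 4)) = (1 + L)/(-2 - 9) = (1 + L)/(-11) = (1 + L)*(-1/11) = -1/11 - L/11)
C = -44
b(o, S) = -125 + o*(-1/11 - S/11) (b(o, S) = (-1/11 - S/11)*o - 125 = o*(-1/11 - S/11) - 125 = -125 + o*(-1/11 - S/11))
1/b(164, C) = 1/(-125 - 1/11*164*(1 - 44)) = 1/(-125 - 1/11*164*(-43)) = 1/(-125 + 7052/11) = 1/(5677/11) = 11/5677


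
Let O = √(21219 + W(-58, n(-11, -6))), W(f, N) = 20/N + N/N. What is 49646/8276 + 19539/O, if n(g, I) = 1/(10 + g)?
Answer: 24823/4138 + 19539*√53/1060 ≈ 140.19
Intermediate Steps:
W(f, N) = 1 + 20/N (W(f, N) = 20/N + 1 = 1 + 20/N)
O = 20*√53 (O = √(21219 + (20 + 1/(10 - 11))/(1/(10 - 11))) = √(21219 + (20 + 1/(-1))/(1/(-1))) = √(21219 + (20 - 1)/(-1)) = √(21219 - 1*19) = √(21219 - 19) = √21200 = 20*√53 ≈ 145.60)
49646/8276 + 19539/O = 49646/8276 + 19539/((20*√53)) = 49646*(1/8276) + 19539*(√53/1060) = 24823/4138 + 19539*√53/1060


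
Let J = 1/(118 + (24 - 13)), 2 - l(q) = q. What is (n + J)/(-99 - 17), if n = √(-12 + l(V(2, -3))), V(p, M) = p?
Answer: -1/14964 - I*√3/58 ≈ -6.6827e-5 - 0.029863*I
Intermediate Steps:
l(q) = 2 - q
n = 2*I*√3 (n = √(-12 + (2 - 1*2)) = √(-12 + (2 - 2)) = √(-12 + 0) = √(-12) = 2*I*√3 ≈ 3.4641*I)
J = 1/129 (J = 1/(118 + 11) = 1/129 ≈ 0.0077519)
(n + J)/(-99 - 17) = (2*I*√3 + 1/129)/(-99 - 17) = (1/129 + 2*I*√3)/(-116) = (1/129 + 2*I*√3)*(-1/116) = -1/14964 - I*√3/58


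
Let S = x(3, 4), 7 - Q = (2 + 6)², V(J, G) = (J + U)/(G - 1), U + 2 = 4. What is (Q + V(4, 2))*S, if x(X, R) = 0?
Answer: 0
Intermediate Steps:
U = 2 (U = -2 + 4 = 2)
V(J, G) = (2 + J)/(-1 + G) (V(J, G) = (J + 2)/(G - 1) = (2 + J)/(-1 + G))
Q = -57 (Q = 7 - (2 + 6)² = 7 - 1*8² = 7 - 1*64 = 7 - 64 = -57)
S = 0
(Q + V(4, 2))*S = (-57 + (2 + 4)/(-1 + 2))*0 = (-57 + 6/1)*0 = (-57 + 1*6)*0 = (-57 + 6)*0 = -51*0 = 0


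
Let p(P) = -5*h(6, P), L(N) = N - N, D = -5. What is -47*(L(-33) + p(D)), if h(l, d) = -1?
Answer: -235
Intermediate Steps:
L(N) = 0
p(P) = 5 (p(P) = -5*(-1) = 5)
-47*(L(-33) + p(D)) = -47*(0 + 5) = -47*5 = -235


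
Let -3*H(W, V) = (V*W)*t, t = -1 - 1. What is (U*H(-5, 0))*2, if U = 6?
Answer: 0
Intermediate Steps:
t = -2
H(W, V) = 2*V*W/3 (H(W, V) = -V*W*(-2)/3 = -(-2)*V*W/3 = 2*V*W/3)
(U*H(-5, 0))*2 = (6*((⅔)*0*(-5)))*2 = (6*0)*2 = 0*2 = 0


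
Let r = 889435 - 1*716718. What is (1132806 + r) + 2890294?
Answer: 4195817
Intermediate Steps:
r = 172717 (r = 889435 - 716718 = 172717)
(1132806 + r) + 2890294 = (1132806 + 172717) + 2890294 = 1305523 + 2890294 = 4195817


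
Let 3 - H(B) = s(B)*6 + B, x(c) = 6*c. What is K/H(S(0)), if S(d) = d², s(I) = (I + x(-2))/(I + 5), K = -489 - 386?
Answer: -4375/87 ≈ -50.287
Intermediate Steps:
K = -875
s(I) = (-12 + I)/(5 + I) (s(I) = (I + 6*(-2))/(I + 5) = (I - 12)/(5 + I) = (-12 + I)/(5 + I))
H(B) = 3 - B - 6*(-12 + B)/(5 + B) (H(B) = 3 - (((-12 + B)/(5 + B))*6 + B) = 3 - (6*(-12 + B)/(5 + B) + B) = 3 - (B + 6*(-12 + B)/(5 + B)) = 3 + (-B - 6*(-12 + B)/(5 + B)) = 3 - B - 6*(-12 + B)/(5 + B))
K/H(S(0)) = -875*(5 + 0²)/(87 - (0²)² - 8*0²) = -875*(5 + 0)/(87 - 1*0² - 8*0) = -875*5/(87 - 1*0 + 0) = -875*5/(87 + 0 + 0) = -875/((⅕)*87) = -875/87/5 = -875*5/87 = -4375/87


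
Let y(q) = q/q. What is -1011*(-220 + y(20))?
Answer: 221409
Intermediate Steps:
y(q) = 1
-1011*(-220 + y(20)) = -1011*(-220 + 1) = -1011*(-219) = 221409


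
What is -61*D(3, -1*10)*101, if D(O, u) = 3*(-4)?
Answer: 73932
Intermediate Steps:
D(O, u) = -12
-61*D(3, -1*10)*101 = -61*(-12)*101 = 732*101 = 73932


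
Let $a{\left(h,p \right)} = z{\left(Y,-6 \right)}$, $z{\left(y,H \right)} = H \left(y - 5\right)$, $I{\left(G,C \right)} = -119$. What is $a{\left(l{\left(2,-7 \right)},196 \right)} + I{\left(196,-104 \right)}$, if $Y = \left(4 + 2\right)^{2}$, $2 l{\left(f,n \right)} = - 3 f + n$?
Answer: $-305$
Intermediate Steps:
$l{\left(f,n \right)} = \frac{n}{2} - \frac{3 f}{2}$ ($l{\left(f,n \right)} = \frac{- 3 f + n}{2} = \frac{n - 3 f}{2} = \frac{n}{2} - \frac{3 f}{2}$)
$Y = 36$ ($Y = 6^{2} = 36$)
$z{\left(y,H \right)} = H \left(-5 + y\right)$
$a{\left(h,p \right)} = -186$ ($a{\left(h,p \right)} = - 6 \left(-5 + 36\right) = \left(-6\right) 31 = -186$)
$a{\left(l{\left(2,-7 \right)},196 \right)} + I{\left(196,-104 \right)} = -186 - 119 = -305$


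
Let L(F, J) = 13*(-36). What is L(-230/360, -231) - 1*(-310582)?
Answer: 310114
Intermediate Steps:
L(F, J) = -468
L(-230/360, -231) - 1*(-310582) = -468 - 1*(-310582) = -468 + 310582 = 310114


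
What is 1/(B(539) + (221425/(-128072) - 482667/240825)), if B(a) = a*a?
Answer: 10280979800/2986802152207917 ≈ 3.4421e-6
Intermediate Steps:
B(a) = a²
1/(B(539) + (221425/(-128072) - 482667/240825)) = 1/(539² + (221425/(-128072) - 482667/240825)) = 1/(290521 + (221425*(-1/128072) - 482667*1/240825)) = 1/(290521 + (-221425/128072 - 160889/80275)) = 1/(290521 - 38380267883/10280979800) = 1/(2986802152207917/10280979800) = 10280979800/2986802152207917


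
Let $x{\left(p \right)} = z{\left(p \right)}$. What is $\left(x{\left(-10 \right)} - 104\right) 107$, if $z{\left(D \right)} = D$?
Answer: $-12198$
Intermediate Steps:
$x{\left(p \right)} = p$
$\left(x{\left(-10 \right)} - 104\right) 107 = \left(-10 - 104\right) 107 = \left(-114\right) 107 = -12198$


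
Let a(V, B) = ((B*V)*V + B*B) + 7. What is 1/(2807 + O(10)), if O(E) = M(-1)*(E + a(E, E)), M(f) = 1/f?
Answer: 1/1690 ≈ 0.00059172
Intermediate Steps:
a(V, B) = 7 + B² + B*V² (a(V, B) = (B*V² + B²) + 7 = (B² + B*V²) + 7 = 7 + B² + B*V²)
O(E) = -7 - E - E² - E³ (O(E) = (E + (7 + E² + E*E²))/(-1) = -(E + (7 + E² + E³)) = -(7 + E + E² + E³) = -7 - E - E² - E³)
1/(2807 + O(10)) = 1/(2807 + (-7 - 1*10 - 1*10² - 1*10³)) = 1/(2807 + (-7 - 10 - 1*100 - 1*1000)) = 1/(2807 + (-7 - 10 - 100 - 1000)) = 1/(2807 - 1117) = 1/1690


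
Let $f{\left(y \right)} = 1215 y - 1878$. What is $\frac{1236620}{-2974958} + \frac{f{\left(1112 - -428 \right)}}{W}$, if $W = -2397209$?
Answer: $- \frac{608949538304}{509399720873} \approx -1.1954$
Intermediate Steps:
$f{\left(y \right)} = -1878 + 1215 y$
$\frac{1236620}{-2974958} + \frac{f{\left(1112 - -428 \right)}}{W} = \frac{1236620}{-2974958} + \frac{-1878 + 1215 \left(1112 - -428\right)}{-2397209} = 1236620 \left(- \frac{1}{2974958}\right) + \left(-1878 + 1215 \left(1112 + 428\right)\right) \left(- \frac{1}{2397209}\right) = - \frac{88330}{212497} + \left(-1878 + 1215 \cdot 1540\right) \left(- \frac{1}{2397209}\right) = - \frac{88330}{212497} + \left(-1878 + 1871100\right) \left(- \frac{1}{2397209}\right) = - \frac{88330}{212497} + 1869222 \left(- \frac{1}{2397209}\right) = - \frac{88330}{212497} - \frac{1869222}{2397209} = - \frac{608949538304}{509399720873}$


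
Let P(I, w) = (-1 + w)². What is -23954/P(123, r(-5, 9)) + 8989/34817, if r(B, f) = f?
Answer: -416715561/1114144 ≈ -374.02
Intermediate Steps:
-23954/P(123, r(-5, 9)) + 8989/34817 = -23954/(-1 + 9)² + 8989/34817 = -23954/(8²) + 8989*(1/34817) = -23954/64 + 8989/34817 = -23954*1/64 + 8989/34817 = -11977/32 + 8989/34817 = -416715561/1114144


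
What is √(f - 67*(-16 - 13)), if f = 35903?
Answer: √37846 ≈ 194.54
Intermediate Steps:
√(f - 67*(-16 - 13)) = √(35903 - 67*(-16 - 13)) = √(35903 - 67*(-29)) = √(35903 + 1943) = √37846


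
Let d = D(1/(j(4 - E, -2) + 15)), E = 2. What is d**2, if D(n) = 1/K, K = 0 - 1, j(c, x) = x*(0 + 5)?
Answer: 1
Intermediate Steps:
j(c, x) = 5*x (j(c, x) = x*5 = 5*x)
K = -1
D(n) = -1 (D(n) = 1/(-1) = -1)
d = -1
d**2 = (-1)**2 = 1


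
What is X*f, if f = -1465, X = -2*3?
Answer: 8790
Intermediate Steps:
X = -6
X*f = -6*(-1465) = 8790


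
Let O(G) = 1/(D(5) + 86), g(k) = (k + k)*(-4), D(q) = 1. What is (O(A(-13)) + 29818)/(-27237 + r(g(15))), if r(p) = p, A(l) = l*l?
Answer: -2594167/2380059 ≈ -1.0900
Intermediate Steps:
g(k) = -8*k (g(k) = (2*k)*(-4) = -8*k)
A(l) = l²
O(G) = 1/87 (O(G) = 1/(1 + 86) = 1/87)
(O(A(-13)) + 29818)/(-27237 + r(g(15))) = (1/87 + 29818)/(-27237 - 8*15) = 2594167/(87*(-27237 - 120)) = (2594167/87)/(-27357) = (2594167/87)*(-1/27357) = -2594167/2380059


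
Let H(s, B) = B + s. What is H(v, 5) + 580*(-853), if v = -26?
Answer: -494761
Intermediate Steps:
H(v, 5) + 580*(-853) = (5 - 26) + 580*(-853) = -21 - 494740 = -494761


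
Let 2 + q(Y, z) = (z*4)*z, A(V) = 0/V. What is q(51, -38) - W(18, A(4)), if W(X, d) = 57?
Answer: 5717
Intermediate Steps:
A(V) = 0
q(Y, z) = -2 + 4*z² (q(Y, z) = -2 + (z*4)*z = -2 + (4*z)*z = -2 + 4*z²)
q(51, -38) - W(18, A(4)) = (-2 + 4*(-38)²) - 1*57 = (-2 + 4*1444) - 57 = (-2 + 5776) - 57 = 5774 - 57 = 5717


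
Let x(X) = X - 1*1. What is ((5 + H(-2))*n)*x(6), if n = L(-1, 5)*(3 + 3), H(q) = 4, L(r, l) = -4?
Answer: -1080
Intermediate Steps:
x(X) = -1 + X (x(X) = X - 1 = -1 + X)
n = -24 (n = -4*(3 + 3) = -4*6 = -24)
((5 + H(-2))*n)*x(6) = ((5 + 4)*(-24))*(-1 + 6) = (9*(-24))*5 = -216*5 = -1080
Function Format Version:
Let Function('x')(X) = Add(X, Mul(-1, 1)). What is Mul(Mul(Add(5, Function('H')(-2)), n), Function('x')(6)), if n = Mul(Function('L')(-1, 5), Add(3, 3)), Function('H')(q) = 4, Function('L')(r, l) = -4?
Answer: -1080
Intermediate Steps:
Function('x')(X) = Add(-1, X) (Function('x')(X) = Add(X, -1) = Add(-1, X))
n = -24 (n = Mul(-4, Add(3, 3)) = Mul(-4, 6) = -24)
Mul(Mul(Add(5, Function('H')(-2)), n), Function('x')(6)) = Mul(Mul(Add(5, 4), -24), Add(-1, 6)) = Mul(Mul(9, -24), 5) = Mul(-216, 5) = -1080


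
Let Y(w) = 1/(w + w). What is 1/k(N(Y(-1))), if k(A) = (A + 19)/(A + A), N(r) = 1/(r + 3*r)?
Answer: -2/37 ≈ -0.054054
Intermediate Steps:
Y(w) = 1/(2*w)
N(r) = 1/(4*r)
k(A) = (19 + A)/(2*A) (k(A) = (19 + A)/((2*A)) = (19 + A)*(1/(2*A)) = (19 + A)/(2*A))
1/k(N(Y(-1))) = 1/((19 + 1/(4*(((½)/(-1)))))/(2*((1/(4*(((½)/(-1)))))))) = 1/((19 + 1/(4*(((½)*(-1)))))/(2*((1/(4*(((½)*(-1)))))))) = 1/((19 + 1/(4*(-½)))/(2*((1/(4*(-½)))))) = 1/((19 + (¼)*(-2))/(2*(((¼)*(-2))))) = 1/((19 - ½)/(2*(-½))) = 1/((½)*(-2)*(37/2)) = 1/(-37/2) = -2/37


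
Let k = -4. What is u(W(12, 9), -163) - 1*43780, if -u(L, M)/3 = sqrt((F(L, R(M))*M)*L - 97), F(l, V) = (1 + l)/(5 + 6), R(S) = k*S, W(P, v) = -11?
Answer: -43780 - 3*I*sqrt(1727) ≈ -43780.0 - 124.67*I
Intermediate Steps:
R(S) = -4*S
F(l, V) = 1/11 + l/11 (F(l, V) = (1 + l)/11 = (1 + l)*(1/11) = 1/11 + l/11)
u(L, M) = -3*sqrt(-97 + L*M*(1/11 + L/11)) (u(L, M) = -3*sqrt(((1/11 + L/11)*M)*L - 97) = -3*sqrt((M*(1/11 + L/11))*L - 97) = -3*sqrt(L*M*(1/11 + L/11) - 97) = -3*sqrt(-97 + L*M*(1/11 + L/11)))
u(W(12, 9), -163) - 1*43780 = -3*sqrt(11)*sqrt(-1067 - 11*(-163)*(1 - 11))/11 - 1*43780 = -3*sqrt(11)*sqrt(-1067 - 11*(-163)*(-10))/11 - 43780 = -3*sqrt(11)*sqrt(-1067 - 17930)/11 - 43780 = -3*sqrt(11)*sqrt(-18997)/11 - 43780 = -3*sqrt(11)*11*I*sqrt(157)/11 - 43780 = -3*I*sqrt(1727) - 43780 = -43780 - 3*I*sqrt(1727)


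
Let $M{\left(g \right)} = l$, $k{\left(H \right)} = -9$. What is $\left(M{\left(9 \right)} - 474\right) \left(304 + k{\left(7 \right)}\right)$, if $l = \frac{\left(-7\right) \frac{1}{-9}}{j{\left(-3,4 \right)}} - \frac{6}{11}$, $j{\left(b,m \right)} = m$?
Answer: $- \frac{55413685}{396} \approx -1.3993 \cdot 10^{5}$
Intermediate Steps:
$l = - \frac{139}{396}$ ($l = \frac{\left(-7\right) \frac{1}{-9}}{4} - \frac{6}{11} = \left(-7\right) \left(- \frac{1}{9}\right) \frac{1}{4} - \frac{6}{11} = \frac{7}{9} \cdot \frac{1}{4} - \frac{6}{11} = \frac{7}{36} - \frac{6}{11} = - \frac{139}{396} \approx -0.35101$)
$M{\left(g \right)} = - \frac{139}{396}$
$\left(M{\left(9 \right)} - 474\right) \left(304 + k{\left(7 \right)}\right) = \left(- \frac{139}{396} - 474\right) \left(304 - 9\right) = \left(- \frac{187843}{396}\right) 295 = - \frac{55413685}{396}$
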